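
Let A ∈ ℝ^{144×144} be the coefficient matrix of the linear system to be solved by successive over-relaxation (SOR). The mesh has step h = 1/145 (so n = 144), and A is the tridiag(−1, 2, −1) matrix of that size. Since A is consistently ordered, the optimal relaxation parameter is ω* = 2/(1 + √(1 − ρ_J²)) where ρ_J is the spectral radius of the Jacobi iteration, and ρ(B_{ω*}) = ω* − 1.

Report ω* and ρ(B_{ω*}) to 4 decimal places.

ω* = 1.9576, ρ_SOR = 0.9576

n=144: λ(B_J) = 1 − λ(A)/2 = cos(kπ/145); k=1 gives ρ_J = 0.9998.
√(1−ρ_J²) simplifies to sin(π/145) = 0.02166.
So ω* = 2/1.02166 = 1.9576 (Young).
and ρ(B_{ω*}) = 1.9576 − 1 = 0.9576.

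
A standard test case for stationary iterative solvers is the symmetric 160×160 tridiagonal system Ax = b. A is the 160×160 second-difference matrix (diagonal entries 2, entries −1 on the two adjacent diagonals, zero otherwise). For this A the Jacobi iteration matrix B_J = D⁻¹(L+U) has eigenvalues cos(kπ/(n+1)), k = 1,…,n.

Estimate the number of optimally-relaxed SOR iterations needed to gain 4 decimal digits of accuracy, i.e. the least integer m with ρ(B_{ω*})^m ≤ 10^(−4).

m = 236

n=160: λ(B_J) = 1 − λ(A)/2 = cos(kπ/161); k=1 gives ρ_J = 0.9998096.
1 − cos²(π/161) = sin²(π/161) ⇒ √(1−ρ_J²) = sin(π/161) = 0.0195118.
[ω*] 2 ÷ (1 + 0.0195118) = 2 ÷ 1.0195118 = 1.9617232.
[ρ_SOR] ω* − 1 = 0.9617232.
ρ_SOR^m ≤ 10^(−4) ⇔ m ≥ 4·ln10/(−ln 0.9617232) = 9.21034/0.0390286 = 235.990; m = ⌈235.990⌉ = 236.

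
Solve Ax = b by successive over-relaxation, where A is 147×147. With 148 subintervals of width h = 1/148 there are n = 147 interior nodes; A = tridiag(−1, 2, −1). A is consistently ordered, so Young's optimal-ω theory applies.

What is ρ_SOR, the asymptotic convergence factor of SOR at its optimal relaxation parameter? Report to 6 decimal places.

With n=147, ρ(Jacobi) = cos(π/148) = 0.999775.
√(1 − cos²(π/148)) = sin(π/148) ≈ 0.0212254.
So ω* = 2/1.0212254 = 1.958432 (Young).
and ρ(B_{ω*}) = 1.958432 − 1 = 0.958432.

ρ_SOR = 0.958432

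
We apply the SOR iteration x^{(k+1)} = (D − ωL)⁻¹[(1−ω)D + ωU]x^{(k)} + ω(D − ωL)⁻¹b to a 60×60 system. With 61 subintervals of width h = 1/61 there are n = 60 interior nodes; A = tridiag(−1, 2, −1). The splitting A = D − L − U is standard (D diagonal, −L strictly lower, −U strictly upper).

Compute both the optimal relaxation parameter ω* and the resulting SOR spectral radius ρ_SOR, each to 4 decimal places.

ω* = 1.9021, ρ_SOR = 0.9021

[ρ_J] n=60: ρ(B_J) = cos(π/(n+1)) = cos(π/61) = 0.9987.
1 − cos²(π/61) = sin²(π/61) ⇒ √(1−ρ_J²) = sin(π/61) = 0.05148.
ω* = 2/(1 + 0.05148) = 2/1.05148 = 1.9021.
ρ(B_{ω*}) = ω*−1 = 0.9021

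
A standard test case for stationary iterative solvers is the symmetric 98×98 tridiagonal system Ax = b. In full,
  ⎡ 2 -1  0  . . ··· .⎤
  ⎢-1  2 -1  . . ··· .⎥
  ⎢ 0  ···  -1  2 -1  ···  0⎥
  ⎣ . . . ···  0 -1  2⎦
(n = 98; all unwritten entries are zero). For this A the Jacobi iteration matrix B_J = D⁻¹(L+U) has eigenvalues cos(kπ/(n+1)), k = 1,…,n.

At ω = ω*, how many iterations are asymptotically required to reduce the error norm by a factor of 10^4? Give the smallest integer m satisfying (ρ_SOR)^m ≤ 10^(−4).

m = 146

½·tridiag(1,0,1) at n=98: λ_k = cos(kπ/99); max |λ| at k=1 ⇒ ρ_J = cos(π/99) ≈ 0.9994965.
root = sin(π/99) = 0.0317279  (since 1−cos² = sin²).
Young: ω* = 2/(1+√(1−ρ_J²)) = 2/(1+0.0317279) = 2/1.0317279 = 1.9384956.
ρ(B_{ω*}) = ω*−1 = 0.9384956
ρ_SOR^m ≤ 10^(−4) ⇔ m ≥ 4·ln10/(−ln 0.9384956) = 9.21034/0.0634771 = 145.097; m = ⌈145.097⌉ = 146.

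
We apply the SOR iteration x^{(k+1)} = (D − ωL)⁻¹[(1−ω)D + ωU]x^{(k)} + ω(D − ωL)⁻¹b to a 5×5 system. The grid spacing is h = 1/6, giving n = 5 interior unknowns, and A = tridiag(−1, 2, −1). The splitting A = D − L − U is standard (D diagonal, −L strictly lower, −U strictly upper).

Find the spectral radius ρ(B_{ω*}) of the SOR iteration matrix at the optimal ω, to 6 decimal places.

With n=5, ρ(Jacobi) = cos(π/6) = 0.866025.
√(1−ρ_J²) simplifies to sin(π/6) = 0.5000000.
ω* = 2/(1 + 0.5000000) = 2/1.5000000 = 1.333333.
Hence ρ(B_{ω*}) = 1.333333 − 1 = 0.333333.

ρ_SOR = 0.333333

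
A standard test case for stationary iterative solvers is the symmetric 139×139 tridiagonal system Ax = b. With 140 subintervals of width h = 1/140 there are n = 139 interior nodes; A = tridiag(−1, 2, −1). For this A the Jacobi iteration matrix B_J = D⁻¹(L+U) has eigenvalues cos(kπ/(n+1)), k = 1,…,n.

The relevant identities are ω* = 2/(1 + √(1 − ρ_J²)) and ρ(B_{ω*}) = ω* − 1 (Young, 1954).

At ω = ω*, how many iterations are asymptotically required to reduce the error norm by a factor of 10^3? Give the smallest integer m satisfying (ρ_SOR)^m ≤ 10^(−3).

m = 154

ρ_J = max_k |cos(kπ/140)| = cos(π/140) = 0.9997482
root = sin(π/140) = 0.0224381  (since 1−cos² = sin²).
ω* = 2/(1 + 0.0224381) = 2/1.0224381 = 1.9561086.
ρ_SOR = ω* − 1 = 1.9561086 − 1 = 0.9561086.
Need (0.9561086)^m ≤ 10^(−3): m ≥ 3·ln10/|ln 0.9561086| = 6.90776/0.0448838 = 153.903 ⇒ m = 154.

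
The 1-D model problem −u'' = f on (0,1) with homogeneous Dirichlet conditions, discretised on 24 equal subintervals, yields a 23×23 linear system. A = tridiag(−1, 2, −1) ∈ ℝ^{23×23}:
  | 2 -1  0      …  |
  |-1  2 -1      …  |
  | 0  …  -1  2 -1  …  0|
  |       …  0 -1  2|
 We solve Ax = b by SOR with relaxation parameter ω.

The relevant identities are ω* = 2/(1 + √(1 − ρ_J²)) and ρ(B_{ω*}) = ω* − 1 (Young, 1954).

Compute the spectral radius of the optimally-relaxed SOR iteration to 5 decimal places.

ρ_J = max_k |cos(kπ/24)| = cos(π/24) = 0.99144
√(1 − cos²(π/24)) = sin(π/24) ≈ 0.130526.
[ω*] 2 ÷ (1 + 0.130526) = 2 ÷ 1.130526 = 1.76909.
ρ_SOR = ω* − 1 = 1.76909 − 1 = 0.76909.

ρ_SOR = 0.76909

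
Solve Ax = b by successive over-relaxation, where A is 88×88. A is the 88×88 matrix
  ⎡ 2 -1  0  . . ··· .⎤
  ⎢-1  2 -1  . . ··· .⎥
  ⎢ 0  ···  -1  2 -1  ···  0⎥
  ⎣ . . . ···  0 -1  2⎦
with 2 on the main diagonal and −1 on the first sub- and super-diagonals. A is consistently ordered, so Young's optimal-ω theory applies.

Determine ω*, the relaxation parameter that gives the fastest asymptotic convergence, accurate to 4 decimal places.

ω* = 1.9318

spectrum of D⁻¹(L+U) = {cos(kπ/89) : 1≤k≤88}; ρ_J = cos(π/89) = 0.9994.
1 − cos²(π/89) = sin²(π/89) ⇒ √(1−ρ_J²) = sin(π/89) = 0.03529.
So ω* = 2/1.03529 = 1.9318 (Young).
At ω = 1.9318 every |λ(B_ω)| = ω−1, so ρ_SOR = 0.9318.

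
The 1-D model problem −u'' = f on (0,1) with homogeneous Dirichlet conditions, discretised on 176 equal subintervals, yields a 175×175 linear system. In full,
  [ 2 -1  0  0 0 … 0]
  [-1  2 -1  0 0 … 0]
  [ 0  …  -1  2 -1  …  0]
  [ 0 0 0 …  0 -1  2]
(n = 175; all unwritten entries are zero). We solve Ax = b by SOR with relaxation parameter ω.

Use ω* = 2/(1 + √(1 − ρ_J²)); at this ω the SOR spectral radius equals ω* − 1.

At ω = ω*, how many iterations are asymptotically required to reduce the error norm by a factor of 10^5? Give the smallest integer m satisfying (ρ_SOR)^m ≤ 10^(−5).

m = 323

n=175: λ(B_J) = 1 − λ(A)/2 = cos(kπ/176); k=1 gives ρ_J = 0.9998407.
√(1−ρ_J²) = |sin(π/176)| = 0.0178490
Young: ω* = 2/(1+√(1−ρ_J²)) = 2/(1+0.0178490) = 2/1.0178490 = 1.9649280.
[ρ_SOR] ω* − 1 = 0.9649280.
5·ln10 = 11.5129; −ln(0.9649280) = 0.0357018; m = ⌈11.5129/0.0357018⌉ = ⌈322.474⌉ = 323.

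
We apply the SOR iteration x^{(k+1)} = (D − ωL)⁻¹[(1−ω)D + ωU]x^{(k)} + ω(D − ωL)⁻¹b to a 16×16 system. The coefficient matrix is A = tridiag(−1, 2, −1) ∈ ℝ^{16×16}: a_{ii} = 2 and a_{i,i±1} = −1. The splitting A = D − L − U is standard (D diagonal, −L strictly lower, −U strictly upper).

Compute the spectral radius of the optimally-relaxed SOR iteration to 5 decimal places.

B_J for the 16×16 system has eigenvalues cos(kπ/17); ρ_J = cos(π/17) = 0.98297.
√(1−ρ_J²) simplifies to sin(π/17) = 0.183750.
ω* = 2 / (1 + 0.183750) = 2 / 1.183750 ≈ 1.68955.
Hence ρ(B_{ω*}) = 1.68955 − 1 = 0.68955.

ρ_SOR = 0.68955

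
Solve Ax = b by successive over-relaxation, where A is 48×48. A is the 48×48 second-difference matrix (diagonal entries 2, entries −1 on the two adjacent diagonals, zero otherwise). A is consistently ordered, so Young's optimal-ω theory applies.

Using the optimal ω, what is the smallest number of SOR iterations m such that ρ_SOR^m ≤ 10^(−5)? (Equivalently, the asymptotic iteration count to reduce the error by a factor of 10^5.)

m = 90

ρ_J = max_k |cos(kπ/49)| = cos(π/49) = 0.9979454
√(1−ρ_J²) simplifies to sin(π/49) = 0.0640702.
ω* = 2 / (1 + 0.0640702) = 2 / 1.0640702 ≈ 1.8795752.
ρ_SOR = ω* − 1 = 1.8795752 − 1 = 0.8795752.
For 5 digits: m = 5·ln10 / (−ln 0.8795752) = 11.5129/0.128316 = 89.723; round up → m = 90.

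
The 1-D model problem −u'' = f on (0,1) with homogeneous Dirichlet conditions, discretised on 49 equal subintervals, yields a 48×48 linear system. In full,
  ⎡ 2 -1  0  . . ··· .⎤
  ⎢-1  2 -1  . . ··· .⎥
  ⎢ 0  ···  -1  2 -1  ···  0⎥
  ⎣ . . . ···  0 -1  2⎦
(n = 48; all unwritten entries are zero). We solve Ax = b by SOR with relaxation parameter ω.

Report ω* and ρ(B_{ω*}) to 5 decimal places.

n=48: λ(B_J) = 1 − λ(A)/2 = cos(kπ/49); k=1 gives ρ_J = 0.99795.
√(1−ρ_J²) = |sin(π/49)| = 0.064070
So ω* = 2/1.064070 = 1.87958 (Young).
ρ_SOR = ω* − 1 ≈ 0.87958.

ω* = 1.87958, ρ_SOR = 0.87958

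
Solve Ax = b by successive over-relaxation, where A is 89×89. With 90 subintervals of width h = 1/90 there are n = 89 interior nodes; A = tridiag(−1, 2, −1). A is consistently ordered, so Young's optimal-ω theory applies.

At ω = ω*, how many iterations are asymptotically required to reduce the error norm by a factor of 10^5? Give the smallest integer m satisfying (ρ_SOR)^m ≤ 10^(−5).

n=89: λ(B_J) = 1 − λ(A)/2 = cos(kπ/90); k=1 gives ρ_J = 0.9993908.
1 − cos²(π/90) = sin²(π/90) ⇒ √(1−ρ_J²) = sin(π/90) = 0.0348995.
ω* = 2/(1+0.0348995) = 1.9325548
ρ_SOR = ω* − 1 = 1.9325548 − 1 = 0.9325548.
m ≥ 5·ln10 / (−ln 0.9325548) = 164.877; smallest integer m = 165.

m = 165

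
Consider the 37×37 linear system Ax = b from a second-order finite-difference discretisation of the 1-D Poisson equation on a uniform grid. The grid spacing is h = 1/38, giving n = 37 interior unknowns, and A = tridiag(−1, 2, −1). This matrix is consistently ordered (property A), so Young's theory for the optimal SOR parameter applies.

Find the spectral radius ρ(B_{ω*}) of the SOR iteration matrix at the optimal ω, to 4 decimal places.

ρ_SOR = 0.8474

With n=37, ρ(Jacobi) = cos(π/38) = 0.9966.
√(1−ρ_J²) simplifies to sin(π/38) = 0.08258.
ω* = 2/(1+0.08258) = 1.8474
and ρ(B_{ω*}) = 1.8474 − 1 = 0.8474.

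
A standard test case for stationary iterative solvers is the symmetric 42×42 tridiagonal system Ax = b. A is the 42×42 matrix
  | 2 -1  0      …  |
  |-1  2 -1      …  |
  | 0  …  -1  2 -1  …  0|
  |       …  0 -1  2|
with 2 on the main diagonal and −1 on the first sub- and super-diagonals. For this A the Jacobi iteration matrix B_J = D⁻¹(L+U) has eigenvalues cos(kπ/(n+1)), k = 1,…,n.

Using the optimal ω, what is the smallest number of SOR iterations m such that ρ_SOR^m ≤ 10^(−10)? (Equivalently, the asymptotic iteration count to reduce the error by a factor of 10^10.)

m = 158

n=42: λ(B_J) = 1 − λ(A)/2 = cos(kπ/43); k=1 gives ρ_J = 0.9973323.
√(1−ρ_J²) simplifies to sin(π/43) = 0.0729953.
So ω* = 2/1.0729953 = 1.8639411 (Young).
Hence ρ(B_{ω*}) = 1.8639411 − 1 = 0.8639411.
10·ln10 = 23.0259; −ln(0.8639411) = 0.146251; m = ⌈23.0259/0.146251⌉ = ⌈157.441⌉ = 158.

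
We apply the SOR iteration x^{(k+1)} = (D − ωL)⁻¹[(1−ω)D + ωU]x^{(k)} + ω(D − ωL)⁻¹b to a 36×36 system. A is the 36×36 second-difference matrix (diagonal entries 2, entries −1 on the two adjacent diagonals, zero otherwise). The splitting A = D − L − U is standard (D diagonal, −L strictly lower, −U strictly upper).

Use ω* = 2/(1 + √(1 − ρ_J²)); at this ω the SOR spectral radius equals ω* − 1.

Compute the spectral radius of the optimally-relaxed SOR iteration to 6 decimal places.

B_J for the 36×36 system has eigenvalues cos(kπ/37); ρ_J = cos(π/37) = 0.996397.
√(1−ρ_J²) simplifies to sin(π/37) = 0.0848059.
ω* = 2/(1+0.0848059) = 1.843648
At ω = 1.843648 every |λ(B_ω)| = ω−1, so ρ_SOR = 0.843648.

ρ_SOR = 0.843648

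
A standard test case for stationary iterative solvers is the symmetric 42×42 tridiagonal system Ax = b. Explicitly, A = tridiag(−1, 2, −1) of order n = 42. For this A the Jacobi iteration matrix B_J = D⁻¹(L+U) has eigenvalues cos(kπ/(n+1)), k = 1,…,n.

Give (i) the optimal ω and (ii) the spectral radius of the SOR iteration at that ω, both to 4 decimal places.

ω* = 1.8639, ρ_SOR = 0.8639

[ρ_J] n=42: ρ(B_J) = cos(π/(n+1)) = cos(π/43) = 0.9973.
1 − cos²(π/43) = sin²(π/43) ⇒ √(1−ρ_J²) = sin(π/43) = 0.07300.
Then 2/(1+√(1−ρ_J²)) = 2/(1+0.07300); ω* = 2/1.07300 = 1.8639.
[ρ_SOR] ω* − 1 = 0.8639.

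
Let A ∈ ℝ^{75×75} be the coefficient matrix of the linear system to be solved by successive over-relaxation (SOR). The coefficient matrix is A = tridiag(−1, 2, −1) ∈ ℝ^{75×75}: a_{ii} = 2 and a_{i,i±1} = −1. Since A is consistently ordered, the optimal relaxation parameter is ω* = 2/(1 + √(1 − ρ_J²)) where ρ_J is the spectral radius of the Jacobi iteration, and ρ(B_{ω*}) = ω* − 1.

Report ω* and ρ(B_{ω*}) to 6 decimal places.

ω* = 1.920630, ρ_SOR = 0.920630

ρ_J = max_k |cos(kπ/76)| = cos(π/76) = 0.999146
√(1 − cos²(π/76)) = sin(π/76) ≈ 0.0413250.
Then 2/(1+√(1−ρ_J²)) = 2/(1+0.0413250); ω* = 2/1.0413250 = 1.920630.
ρ_SOR = ω* − 1 ≈ 0.920630.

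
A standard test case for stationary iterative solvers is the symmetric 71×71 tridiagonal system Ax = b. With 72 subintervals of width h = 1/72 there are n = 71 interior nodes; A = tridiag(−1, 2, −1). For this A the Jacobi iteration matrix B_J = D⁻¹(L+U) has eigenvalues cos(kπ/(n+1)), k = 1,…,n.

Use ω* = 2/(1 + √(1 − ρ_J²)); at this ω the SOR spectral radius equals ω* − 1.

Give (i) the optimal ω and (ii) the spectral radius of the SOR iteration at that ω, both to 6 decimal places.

ω* = 1.916407, ρ_SOR = 0.916407

With n=71, ρ(Jacobi) = cos(π/72) = 0.999048.
√(1 − cos²(π/72)) = sin(π/72) ≈ 0.0436194.
Young: ω* = 2/(1+√(1−ρ_J²)) = 2/(1+0.0436194) = 2/1.0436194 = 1.916407.
[ρ_SOR] ω* − 1 = 0.916407.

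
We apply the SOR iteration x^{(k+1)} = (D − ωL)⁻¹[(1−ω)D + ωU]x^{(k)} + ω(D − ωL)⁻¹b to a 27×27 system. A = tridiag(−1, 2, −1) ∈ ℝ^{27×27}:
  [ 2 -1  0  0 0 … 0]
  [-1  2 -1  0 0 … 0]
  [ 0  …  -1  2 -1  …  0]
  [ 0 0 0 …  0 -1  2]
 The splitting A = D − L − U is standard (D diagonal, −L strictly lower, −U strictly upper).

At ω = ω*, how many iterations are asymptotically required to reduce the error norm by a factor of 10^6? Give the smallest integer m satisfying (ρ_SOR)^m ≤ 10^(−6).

m = 62

ρ_J = max_k |cos(kπ/28)| = cos(π/28) = 0.9937122
√(1−ρ_J²) simplifies to sin(π/28) = 0.1119645.
Then 2/(1+√(1−ρ_J²)) = 2/(1+0.1119645); ω* = 2/1.1119645 = 1.7986186.
and ρ(B_{ω*}) = 1.7986186 − 1 = 0.7986186.
6·ln10 = 13.8155; −ln(0.7986186) = 0.224872; m = ⌈13.8155/0.224872⌉ = ⌈61.437⌉ = 62.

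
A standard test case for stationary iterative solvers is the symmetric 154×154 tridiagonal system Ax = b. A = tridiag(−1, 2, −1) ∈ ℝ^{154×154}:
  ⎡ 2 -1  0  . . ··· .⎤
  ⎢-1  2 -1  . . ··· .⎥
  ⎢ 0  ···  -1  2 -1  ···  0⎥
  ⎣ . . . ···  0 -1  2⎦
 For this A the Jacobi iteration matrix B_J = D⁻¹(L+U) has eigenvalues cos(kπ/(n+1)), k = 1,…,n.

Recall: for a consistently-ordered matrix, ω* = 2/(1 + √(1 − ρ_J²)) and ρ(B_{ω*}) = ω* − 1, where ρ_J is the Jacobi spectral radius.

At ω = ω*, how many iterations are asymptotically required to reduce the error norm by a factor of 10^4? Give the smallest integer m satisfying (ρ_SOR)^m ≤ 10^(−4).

m = 228

n=154: λ(B_J) = 1 − λ(A)/2 = cos(kπ/155); k=1 gives ρ_J = 0.9997946.
root = sin(π/155) = 0.0202670  (since 1−cos² = sin²).
ω* = 2/(1+0.0202670) = 1.9602712
ρ_SOR = ω* − 1 ≈ 0.9602712.
4·ln10 = 9.21034; −ln(0.9602712) = 0.0405395; m = ⌈9.21034/0.0405395⌉ = ⌈227.194⌉ = 228.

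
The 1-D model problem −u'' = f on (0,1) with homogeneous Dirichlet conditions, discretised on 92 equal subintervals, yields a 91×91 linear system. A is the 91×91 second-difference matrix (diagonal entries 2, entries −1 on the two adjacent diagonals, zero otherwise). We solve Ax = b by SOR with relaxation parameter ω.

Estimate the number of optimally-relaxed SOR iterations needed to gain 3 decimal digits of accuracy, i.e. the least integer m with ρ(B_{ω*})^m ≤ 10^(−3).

m = 102

ρ_J = max_k |cos(kπ/92)| = cos(π/92) = 0.9994170
√(1−ρ_J²) = |sin(π/92)| = 0.0341411
ω* = 2/(1+0.0341411) = 1.9339721
[ρ_SOR] ω* − 1 = 0.9339721.
(0.9339721)^m ≤ 10^{−3}  ⇒  m·ln(0.9339721) ≤ −3·ln10  ⇒  m ≥ 101.126  ⇒  m = 102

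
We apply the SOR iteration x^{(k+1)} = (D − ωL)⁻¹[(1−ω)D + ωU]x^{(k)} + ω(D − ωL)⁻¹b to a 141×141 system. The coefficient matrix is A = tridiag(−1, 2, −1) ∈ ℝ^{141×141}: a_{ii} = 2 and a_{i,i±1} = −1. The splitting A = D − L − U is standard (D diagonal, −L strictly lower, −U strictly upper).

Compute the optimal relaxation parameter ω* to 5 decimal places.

ω* = 1.95671

n=141: λ(B_J) = 1 − λ(A)/2 = cos(kπ/142); k=1 gives ρ_J = 0.99976.
√(1−ρ_J²) = |sin(π/142)| = 0.022122
ω* = 2/(1+0.022122) = 1.95671
At ω = 1.95671 every |λ(B_ω)| = ω−1, so ρ_SOR = 0.95671.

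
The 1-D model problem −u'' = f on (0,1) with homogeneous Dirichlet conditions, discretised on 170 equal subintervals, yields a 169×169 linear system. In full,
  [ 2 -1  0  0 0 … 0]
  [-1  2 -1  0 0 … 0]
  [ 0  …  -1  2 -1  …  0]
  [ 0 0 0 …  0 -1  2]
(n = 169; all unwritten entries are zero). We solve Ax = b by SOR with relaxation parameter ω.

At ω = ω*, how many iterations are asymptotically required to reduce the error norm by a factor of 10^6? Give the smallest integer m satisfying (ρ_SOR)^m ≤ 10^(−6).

½·tridiag(1,0,1) at n=169: λ_k = cos(kπ/170); max |λ| at k=1 ⇒ ρ_J = cos(π/170) ≈ 0.9998293.
1 − cos²(π/170) = sin²(π/170) ⇒ √(1−ρ_J²) = sin(π/170) = 0.0184789.
ω* = 2 / (1 + 0.0184789) = 2 / 1.0184789 ≈ 1.9637127.
ρ_SOR = ω* − 1 ≈ 0.9637127.
6·ln10 = 13.8155; −ln(0.9637127) = 0.0369621; m = ⌈13.8155/0.0369621⌉ = ⌈373.775⌉ = 374.

m = 374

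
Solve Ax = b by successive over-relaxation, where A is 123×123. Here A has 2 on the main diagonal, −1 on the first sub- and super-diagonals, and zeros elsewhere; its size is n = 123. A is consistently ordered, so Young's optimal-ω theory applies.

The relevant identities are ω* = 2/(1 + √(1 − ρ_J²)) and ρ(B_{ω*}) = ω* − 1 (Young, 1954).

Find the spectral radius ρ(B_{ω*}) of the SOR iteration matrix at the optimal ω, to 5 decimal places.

[ρ_J] n=123: ρ(B_J) = cos(π/(n+1)) = cos(π/124) = 0.99968.
√(1 − cos²(π/124)) = sin(π/124) ≈ 0.025333.
ω* = 2 / (1 + 0.025333) = 2 / 1.025333 ≈ 1.95059.
ρ_SOR = ω* − 1 ≈ 0.95059.

ρ_SOR = 0.95059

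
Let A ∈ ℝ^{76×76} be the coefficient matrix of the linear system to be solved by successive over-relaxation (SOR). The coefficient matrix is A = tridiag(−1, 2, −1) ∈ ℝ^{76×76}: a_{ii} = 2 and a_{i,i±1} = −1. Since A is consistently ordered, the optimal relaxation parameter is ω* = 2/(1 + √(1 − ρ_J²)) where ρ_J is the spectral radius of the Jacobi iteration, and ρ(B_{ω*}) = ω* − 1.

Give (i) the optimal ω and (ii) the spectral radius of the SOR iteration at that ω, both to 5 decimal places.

With n=76, ρ(Jacobi) = cos(π/77) = 0.99917.
√(1 − cos²(π/77)) = sin(π/77) ≈ 0.040789.
ω* = 2/(1+0.040789) = 1.92162
[ρ_SOR] ω* − 1 = 0.92162.

ω* = 1.92162, ρ_SOR = 0.92162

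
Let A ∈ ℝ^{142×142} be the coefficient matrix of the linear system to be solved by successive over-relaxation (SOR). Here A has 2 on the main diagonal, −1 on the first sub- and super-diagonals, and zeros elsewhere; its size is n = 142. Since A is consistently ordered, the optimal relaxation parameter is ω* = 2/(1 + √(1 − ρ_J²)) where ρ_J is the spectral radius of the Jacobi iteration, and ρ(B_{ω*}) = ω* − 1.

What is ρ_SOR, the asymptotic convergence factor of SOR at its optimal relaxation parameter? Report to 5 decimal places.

ρ_J = max_k |cos(kπ/143)| = cos(π/143) = 0.99976
√(1−ρ_J²) simplifies to sin(π/143) = 0.021967.
[ω*] 2 ÷ (1 + 0.021967) = 2 ÷ 1.021967 = 1.95701.
ρ_SOR = ω* − 1 = 1.95701 − 1 = 0.95701.

ρ_SOR = 0.95701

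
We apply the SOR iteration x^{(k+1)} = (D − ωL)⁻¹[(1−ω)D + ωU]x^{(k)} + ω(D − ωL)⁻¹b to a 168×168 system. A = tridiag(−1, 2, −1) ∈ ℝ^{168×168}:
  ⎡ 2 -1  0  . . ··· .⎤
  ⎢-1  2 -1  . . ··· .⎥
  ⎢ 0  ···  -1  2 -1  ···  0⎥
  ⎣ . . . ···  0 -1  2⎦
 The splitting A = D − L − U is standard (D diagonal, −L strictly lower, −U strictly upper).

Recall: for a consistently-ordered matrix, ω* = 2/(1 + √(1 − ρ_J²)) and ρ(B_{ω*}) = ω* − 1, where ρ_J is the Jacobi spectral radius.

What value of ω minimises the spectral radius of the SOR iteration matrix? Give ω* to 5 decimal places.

ω* = 1.96350

B_J for the 168×168 system has eigenvalues cos(kπ/169); ρ_J = cos(π/169) = 0.99983.
root = sin(π/169) = 0.018588  (since 1−cos² = sin²).
So ω* = 2/1.018588 = 1.96350 (Young).
ρ_SOR = ω* − 1 = 1.96350 − 1 = 0.96350.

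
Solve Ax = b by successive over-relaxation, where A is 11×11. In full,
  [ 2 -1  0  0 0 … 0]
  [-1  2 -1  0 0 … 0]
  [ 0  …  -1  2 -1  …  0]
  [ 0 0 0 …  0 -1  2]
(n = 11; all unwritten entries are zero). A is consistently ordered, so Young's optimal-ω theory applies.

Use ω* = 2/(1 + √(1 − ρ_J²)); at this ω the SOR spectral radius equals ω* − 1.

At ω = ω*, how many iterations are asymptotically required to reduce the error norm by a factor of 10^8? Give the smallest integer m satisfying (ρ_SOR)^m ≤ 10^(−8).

m = 35

½·tridiag(1,0,1) at n=11: λ_k = cos(kπ/12); max |λ| at k=1 ⇒ ρ_J = cos(π/12) ≈ 0.9659258.
1 − cos²(π/12) = sin²(π/12) ⇒ √(1−ρ_J²) = sin(π/12) = 0.2588190.
ω* = 2/(1 + 0.2588190) = 2/1.2588190 = 1.5887908.
ρ(B_{ω*}) = ω*−1 = 0.5887908
ρ_SOR^m ≤ 10^(−8) ⇔ m ≥ 8·ln10/(−ln 0.5887908) = 18.4207/0.529684 = 34.777; m = ⌈34.777⌉ = 35.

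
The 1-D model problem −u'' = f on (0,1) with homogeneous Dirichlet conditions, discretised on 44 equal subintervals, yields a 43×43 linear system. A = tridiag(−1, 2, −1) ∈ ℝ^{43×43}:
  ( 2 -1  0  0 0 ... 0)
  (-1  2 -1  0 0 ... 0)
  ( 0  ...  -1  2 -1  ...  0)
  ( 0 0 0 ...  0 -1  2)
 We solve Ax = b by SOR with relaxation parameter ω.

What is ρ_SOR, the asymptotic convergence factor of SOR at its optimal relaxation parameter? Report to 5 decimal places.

n=43: λ(B_J) = 1 − λ(A)/2 = cos(kπ/44); k=1 gives ρ_J = 0.99745.
√(1−ρ_J²) = |sin(π/44)| = 0.071339
[ω*] 2 ÷ (1 + 0.071339) = 2 ÷ 1.071339 = 1.86682.
At ω = 1.86682 every |λ(B_ω)| = ω−1, so ρ_SOR = 0.86682.

ρ_SOR = 0.86682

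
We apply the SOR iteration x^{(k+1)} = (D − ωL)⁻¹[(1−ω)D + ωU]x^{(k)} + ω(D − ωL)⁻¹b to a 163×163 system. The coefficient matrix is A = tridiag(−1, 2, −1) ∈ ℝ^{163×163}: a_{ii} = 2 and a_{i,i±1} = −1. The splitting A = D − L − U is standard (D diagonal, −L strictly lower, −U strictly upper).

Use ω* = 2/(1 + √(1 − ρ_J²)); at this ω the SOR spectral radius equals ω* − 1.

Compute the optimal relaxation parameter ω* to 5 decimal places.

ρ_J = max_k |cos(kπ/164)| = cos(π/164) = 0.99982
root = sin(π/164) = 0.019155  (since 1−cos² = sin²).
ω* = 2/(1 + 0.019155) = 2/1.019155 = 1.96241.
ρ_SOR = ω* − 1 = 1.96241 − 1 = 0.96241.

ω* = 1.96241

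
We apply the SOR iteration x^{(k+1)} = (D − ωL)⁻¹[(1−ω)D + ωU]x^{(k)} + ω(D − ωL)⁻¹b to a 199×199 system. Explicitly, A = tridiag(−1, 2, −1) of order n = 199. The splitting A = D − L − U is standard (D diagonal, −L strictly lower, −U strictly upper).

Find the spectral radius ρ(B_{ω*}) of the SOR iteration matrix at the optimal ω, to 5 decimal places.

n=199: λ(B_J) = 1 − λ(A)/2 = cos(kπ/200); k=1 gives ρ_J = 0.99988.
√(1 − cos²(π/200)) = sin(π/200) ≈ 0.015707.
ω* = 2/(1+0.015707) = 1.96907
ρ_SOR = ω* − 1 ≈ 0.96907.

ρ_SOR = 0.96907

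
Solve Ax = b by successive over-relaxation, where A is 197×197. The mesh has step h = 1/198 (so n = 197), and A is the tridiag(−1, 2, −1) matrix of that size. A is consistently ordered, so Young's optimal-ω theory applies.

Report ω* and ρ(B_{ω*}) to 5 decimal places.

ω* = 1.96876, ρ_SOR = 0.96876

ρ_J = max_k |cos(kπ/198)| = cos(π/198) = 0.99987
√(1−ρ_J²) = |sin(π/198)| = 0.015866
ω* = 2/(1+0.015866) = 1.96876
[ρ_SOR] ω* − 1 = 0.96876.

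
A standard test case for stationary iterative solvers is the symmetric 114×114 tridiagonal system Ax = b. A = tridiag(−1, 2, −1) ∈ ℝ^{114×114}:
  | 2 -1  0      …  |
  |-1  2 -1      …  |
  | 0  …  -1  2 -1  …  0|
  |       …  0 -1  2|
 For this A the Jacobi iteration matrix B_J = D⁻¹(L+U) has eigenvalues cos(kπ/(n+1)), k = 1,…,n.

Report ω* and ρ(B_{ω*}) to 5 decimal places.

ω* = 1.94682, ρ_SOR = 0.94682

With n=114, ρ(Jacobi) = cos(π/115) = 0.99963.
√(1 − cos²(π/115)) = sin(π/115) ≈ 0.027315.
Then 2/(1+√(1−ρ_J²)) = 2/(1+0.027315); ω* = 2/1.027315 = 1.94682.
[ρ_SOR] ω* − 1 = 0.94682.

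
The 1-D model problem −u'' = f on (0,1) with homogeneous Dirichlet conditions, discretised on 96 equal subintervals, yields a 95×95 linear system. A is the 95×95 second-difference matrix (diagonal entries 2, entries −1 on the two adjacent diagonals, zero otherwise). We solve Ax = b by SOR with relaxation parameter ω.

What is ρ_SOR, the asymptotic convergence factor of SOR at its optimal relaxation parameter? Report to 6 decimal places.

n=95: λ(B_J) = 1 − λ(A)/2 = cos(kπ/96); k=1 gives ρ_J = 0.999465.
√(1−ρ_J²) = |sin(π/96)| = 0.0327191
Then 2/(1+√(1−ρ_J²)) = 2/(1+0.0327191); ω* = 2/1.0327191 = 1.936635.
ρ_SOR = ω* − 1 = 1.936635 − 1 = 0.936635.

ρ_SOR = 0.936635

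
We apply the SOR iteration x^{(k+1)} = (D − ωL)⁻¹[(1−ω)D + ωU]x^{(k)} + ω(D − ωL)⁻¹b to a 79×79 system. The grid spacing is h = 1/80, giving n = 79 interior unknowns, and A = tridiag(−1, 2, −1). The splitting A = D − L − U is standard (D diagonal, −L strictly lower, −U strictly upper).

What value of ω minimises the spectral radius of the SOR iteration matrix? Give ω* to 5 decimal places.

ω* = 1.92445

n=79: λ(B_J) = 1 − λ(A)/2 = cos(kπ/80); k=1 gives ρ_J = 0.99923.
√(1−ρ_J²) simplifies to sin(π/80) = 0.039260.
Young: ω* = 2/(1+√(1−ρ_J²)) = 2/(1+0.039260) = 2/1.039260 = 1.92445.
[ρ_SOR] ω* − 1 = 0.92445.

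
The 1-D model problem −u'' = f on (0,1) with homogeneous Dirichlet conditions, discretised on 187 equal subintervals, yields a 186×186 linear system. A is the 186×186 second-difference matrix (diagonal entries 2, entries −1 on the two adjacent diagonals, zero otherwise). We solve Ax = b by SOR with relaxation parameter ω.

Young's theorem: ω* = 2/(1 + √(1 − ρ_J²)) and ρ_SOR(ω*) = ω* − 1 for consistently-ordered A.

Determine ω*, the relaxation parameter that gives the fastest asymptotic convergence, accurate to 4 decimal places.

ω* = 1.9670

ρ_J = max_k |cos(kπ/187)| = cos(π/187) = 0.9999
√(1 − cos²(π/187)) = sin(π/187) ≈ 0.01680.
ω* = 2/(1+0.01680) = 1.9670
[ρ_SOR] ω* − 1 = 0.9670.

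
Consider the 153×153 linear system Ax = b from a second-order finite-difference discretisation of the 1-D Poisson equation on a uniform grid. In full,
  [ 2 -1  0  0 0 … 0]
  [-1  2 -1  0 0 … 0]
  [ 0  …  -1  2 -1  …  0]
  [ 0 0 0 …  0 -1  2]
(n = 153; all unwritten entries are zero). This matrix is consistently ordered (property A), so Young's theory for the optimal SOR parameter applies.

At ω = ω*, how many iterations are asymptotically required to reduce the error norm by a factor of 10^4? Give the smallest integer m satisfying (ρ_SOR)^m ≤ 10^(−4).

n=153: λ(B_J) = 1 − λ(A)/2 = cos(kπ/154); k=1 gives ρ_J = 0.9997919.
root = sin(π/154) = 0.0203985  (since 1−cos² = sin²).
ω* = 2 / (1 + 0.0203985) = 2 / 1.0203985 ≈ 1.9600186.
Hence ρ(B_{ω*}) = 1.9600186 − 1 = 0.9600186.
For 4 digits: m = 4·ln10 / (−ln 0.9600186) = 9.21034/0.0408026 = 225.729; round up → m = 226.

m = 226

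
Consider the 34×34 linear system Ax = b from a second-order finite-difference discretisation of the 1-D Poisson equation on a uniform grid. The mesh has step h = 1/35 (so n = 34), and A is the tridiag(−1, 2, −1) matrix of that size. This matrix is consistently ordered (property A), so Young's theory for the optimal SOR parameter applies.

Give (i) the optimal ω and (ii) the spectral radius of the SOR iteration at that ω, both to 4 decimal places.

ω* = 1.8355, ρ_SOR = 0.8355

ρ_J = max_k |cos(kπ/35)| = cos(π/35) = 0.9960
√(1 − cos²(π/35)) = sin(π/35) ≈ 0.08964.
So ω* = 2/1.08964 = 1.8355 (Young).
ρ_SOR = ω* − 1 = 1.8355 − 1 = 0.8355.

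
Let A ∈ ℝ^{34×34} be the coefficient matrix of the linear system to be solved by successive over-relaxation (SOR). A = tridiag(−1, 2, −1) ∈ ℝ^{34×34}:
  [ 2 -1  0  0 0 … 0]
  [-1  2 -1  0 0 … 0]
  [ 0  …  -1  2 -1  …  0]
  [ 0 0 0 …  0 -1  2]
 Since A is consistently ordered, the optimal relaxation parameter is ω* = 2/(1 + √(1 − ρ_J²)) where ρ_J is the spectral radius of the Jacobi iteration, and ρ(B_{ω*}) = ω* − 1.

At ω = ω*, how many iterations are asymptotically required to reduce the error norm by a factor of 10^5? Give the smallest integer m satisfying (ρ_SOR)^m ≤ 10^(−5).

m = 65

spectrum of D⁻¹(L+U) = {cos(kπ/35) : 1≤k≤34}; ρ_J = cos(π/35) = 0.9959743.
root = sin(π/35) = 0.0896393  (since 1−cos² = sin²).
ω* = 2/(1 + 0.0896393) = 2/1.0896393 = 1.8354698.
ρ_SOR = ω* − 1 ≈ 0.8354698.
For 5 digits: m = 5·ln10 / (−ln 0.8354698) = 11.5129/0.179761 = 64.046; round up → m = 65.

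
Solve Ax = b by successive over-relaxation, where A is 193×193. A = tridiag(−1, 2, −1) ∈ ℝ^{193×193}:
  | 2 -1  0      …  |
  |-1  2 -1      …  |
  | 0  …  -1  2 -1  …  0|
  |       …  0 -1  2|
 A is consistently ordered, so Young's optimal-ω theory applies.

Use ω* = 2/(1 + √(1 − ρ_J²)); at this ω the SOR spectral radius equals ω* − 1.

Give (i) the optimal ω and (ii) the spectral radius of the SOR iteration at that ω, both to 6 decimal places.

spectrum of D⁻¹(L+U) = {cos(kπ/194) : 1≤k≤193}; ρ_J = cos(π/194) = 0.999869.
√(1 − cos²(π/194)) = sin(π/194) ≈ 0.0161931.
[ω*] 2 ÷ (1 + 0.0161931) = 2 ÷ 1.0161931 = 1.968130.
and ρ(B_{ω*}) = 1.968130 − 1 = 0.968130.

ω* = 1.968130, ρ_SOR = 0.968130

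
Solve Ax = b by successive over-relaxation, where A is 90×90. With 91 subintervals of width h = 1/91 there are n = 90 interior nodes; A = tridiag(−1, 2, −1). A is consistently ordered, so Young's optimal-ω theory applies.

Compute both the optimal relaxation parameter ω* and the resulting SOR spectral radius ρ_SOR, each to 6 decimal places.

B_J for the 90×90 system has eigenvalues cos(kπ/91); ρ_J = cos(π/91) = 0.999404.
√(1−ρ_J²) = |sin(π/91)| = 0.0345161
ω* = 2/(1 + 0.0345161) = 2/1.0345161 = 1.933271.
At ω = 1.933271 every |λ(B_ω)| = ω−1, so ρ_SOR = 0.933271.

ω* = 1.933271, ρ_SOR = 0.933271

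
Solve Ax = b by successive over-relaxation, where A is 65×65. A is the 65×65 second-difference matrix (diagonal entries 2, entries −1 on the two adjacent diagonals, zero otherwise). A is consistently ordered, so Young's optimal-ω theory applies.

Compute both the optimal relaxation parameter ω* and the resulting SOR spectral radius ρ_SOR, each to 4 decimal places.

spectrum of D⁻¹(L+U) = {cos(kπ/66) : 1≤k≤65}; ρ_J = cos(π/66) = 0.9989.
√(1−ρ_J²) simplifies to sin(π/66) = 0.04758.
So ω* = 2/1.04758 = 1.9092 (Young).
At ω = 1.9092 every |λ(B_ω)| = ω−1, so ρ_SOR = 0.9092.

ω* = 1.9092, ρ_SOR = 0.9092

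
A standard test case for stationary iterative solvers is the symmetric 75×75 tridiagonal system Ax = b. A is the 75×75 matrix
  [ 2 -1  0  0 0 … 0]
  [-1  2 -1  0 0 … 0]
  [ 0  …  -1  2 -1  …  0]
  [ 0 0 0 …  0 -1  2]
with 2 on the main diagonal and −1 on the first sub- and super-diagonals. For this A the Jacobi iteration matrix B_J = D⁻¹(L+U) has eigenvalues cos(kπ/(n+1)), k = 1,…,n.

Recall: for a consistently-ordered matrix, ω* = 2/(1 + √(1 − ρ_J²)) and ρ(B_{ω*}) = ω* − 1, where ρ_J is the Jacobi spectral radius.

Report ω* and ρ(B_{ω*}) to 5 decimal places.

ρ_J = max_k |cos(kπ/76)| = cos(π/76) = 0.99915
√(1 − cos²(π/76)) = sin(π/76) ≈ 0.041325.
ω* = 2/(1 + 0.041325) = 2/1.041325 = 1.92063.
At ω = 1.92063 every |λ(B_ω)| = ω−1, so ρ_SOR = 0.92063.

ω* = 1.92063, ρ_SOR = 0.92063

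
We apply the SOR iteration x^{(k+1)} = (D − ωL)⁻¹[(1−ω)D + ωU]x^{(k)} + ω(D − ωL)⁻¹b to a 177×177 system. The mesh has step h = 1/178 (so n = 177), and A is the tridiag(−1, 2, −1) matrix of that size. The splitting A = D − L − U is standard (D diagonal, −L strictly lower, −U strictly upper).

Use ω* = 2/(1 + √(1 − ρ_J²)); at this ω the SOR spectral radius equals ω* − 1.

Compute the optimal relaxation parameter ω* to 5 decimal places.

ω* = 1.96532

½·tridiag(1,0,1) at n=177: λ_k = cos(kπ/178); max |λ| at k=1 ⇒ ρ_J = cos(π/178) ≈ 0.99984.
1 − cos²(π/178) = sin²(π/178) ⇒ √(1−ρ_J²) = sin(π/178) = 0.017648.
So ω* = 2/1.017648 = 1.96532 (Young).
and ρ(B_{ω*}) = 1.96532 − 1 = 0.96532.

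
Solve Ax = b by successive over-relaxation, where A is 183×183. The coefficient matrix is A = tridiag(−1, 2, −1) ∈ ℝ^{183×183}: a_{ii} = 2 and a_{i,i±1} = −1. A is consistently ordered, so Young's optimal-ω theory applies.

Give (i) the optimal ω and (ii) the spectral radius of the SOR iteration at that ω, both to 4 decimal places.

ω* = 1.9664, ρ_SOR = 0.9664

½·tridiag(1,0,1) at n=183: λ_k = cos(kπ/184); max |λ| at k=1 ⇒ ρ_J = cos(π/184) ≈ 0.9999.
√(1−ρ_J²) = |sin(π/184)| = 0.01707
ω* = 2 / (1 + 0.01707) = 2 / 1.01707 ≈ 1.9664.
ρ(B_{ω*}) = ω*−1 = 0.9664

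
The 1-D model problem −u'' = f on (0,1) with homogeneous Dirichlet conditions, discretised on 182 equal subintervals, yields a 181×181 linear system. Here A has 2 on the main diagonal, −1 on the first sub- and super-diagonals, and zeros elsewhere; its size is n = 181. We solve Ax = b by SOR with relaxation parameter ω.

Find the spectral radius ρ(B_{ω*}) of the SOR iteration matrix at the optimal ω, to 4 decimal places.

ρ_SOR = 0.9661

With n=181, ρ(Jacobi) = cos(π/182) = 0.9999.
√(1−ρ_J²) simplifies to sin(π/182) = 0.01726.
ω* = 2/(1 + 0.01726) = 2/1.01726 = 1.9661.
and ρ(B_{ω*}) = 1.9661 − 1 = 0.9661.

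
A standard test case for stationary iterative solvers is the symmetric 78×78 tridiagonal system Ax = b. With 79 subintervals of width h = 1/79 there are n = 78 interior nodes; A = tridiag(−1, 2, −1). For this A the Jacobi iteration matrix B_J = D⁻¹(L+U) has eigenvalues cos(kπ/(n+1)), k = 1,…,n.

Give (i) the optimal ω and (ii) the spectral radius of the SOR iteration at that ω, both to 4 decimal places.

spectrum of D⁻¹(L+U) = {cos(kπ/79) : 1≤k≤78}; ρ_J = cos(π/79) = 0.9992.
√(1−ρ_J²) = |sin(π/79)| = 0.03976
ω* = 2/(1 + 0.03976) = 2/1.03976 = 1.9235.
[ρ_SOR] ω* − 1 = 0.9235.

ω* = 1.9235, ρ_SOR = 0.9235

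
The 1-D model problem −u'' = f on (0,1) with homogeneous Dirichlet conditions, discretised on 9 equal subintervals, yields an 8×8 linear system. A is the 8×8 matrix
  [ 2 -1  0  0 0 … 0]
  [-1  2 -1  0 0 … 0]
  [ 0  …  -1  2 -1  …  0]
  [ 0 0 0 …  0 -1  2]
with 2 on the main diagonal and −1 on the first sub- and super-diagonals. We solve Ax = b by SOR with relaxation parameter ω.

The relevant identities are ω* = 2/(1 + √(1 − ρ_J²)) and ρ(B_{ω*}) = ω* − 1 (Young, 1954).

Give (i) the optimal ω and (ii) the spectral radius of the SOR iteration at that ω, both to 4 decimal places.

ω* = 1.4903, ρ_SOR = 0.4903

ρ_J = max_k |cos(kπ/9)| = cos(π/9) = 0.9397
root = sin(π/9) = 0.34202  (since 1−cos² = sin²).
Then 2/(1+√(1−ρ_J²)) = 2/(1+0.34202); ω* = 2/1.34202 = 1.4903.
ρ_SOR = ω* − 1 = 1.4903 − 1 = 0.4903.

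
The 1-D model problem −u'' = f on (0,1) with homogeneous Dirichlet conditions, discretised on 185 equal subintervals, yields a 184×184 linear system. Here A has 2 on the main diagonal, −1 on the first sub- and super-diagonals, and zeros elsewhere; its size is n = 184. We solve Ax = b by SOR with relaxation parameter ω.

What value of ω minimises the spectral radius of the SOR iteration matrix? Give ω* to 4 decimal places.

ρ_J = max_k |cos(kπ/185)| = cos(π/185) = 0.9999
√(1−ρ_J²) = |sin(π/185)| = 0.01698
So ω* = 2/1.01698 = 1.9666 (Young).
ρ_SOR = ω* − 1 = 1.9666 − 1 = 0.9666.

ω* = 1.9666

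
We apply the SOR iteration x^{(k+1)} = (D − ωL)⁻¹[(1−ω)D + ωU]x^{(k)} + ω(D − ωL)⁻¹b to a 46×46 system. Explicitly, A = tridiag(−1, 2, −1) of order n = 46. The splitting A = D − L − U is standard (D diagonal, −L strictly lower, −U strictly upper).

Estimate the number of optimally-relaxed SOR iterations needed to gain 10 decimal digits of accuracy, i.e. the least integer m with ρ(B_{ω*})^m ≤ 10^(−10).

spectrum of D⁻¹(L+U) = {cos(kπ/47) : 1≤k≤46}; ρ_J = cos(π/47) = 0.9977669.
√(1−ρ_J²) = |sin(π/47)| = 0.0667926
ω* = 2/(1+0.0667926) = 1.8747787
[ρ_SOR] ω* − 1 = 0.8747787.
ρ_SOR^m ≤ 10^(−10) ⇔ m ≥ 10·ln10/(−ln 0.8747787) = 23.0259/0.133784 = 172.113; m = ⌈172.113⌉ = 173.

m = 173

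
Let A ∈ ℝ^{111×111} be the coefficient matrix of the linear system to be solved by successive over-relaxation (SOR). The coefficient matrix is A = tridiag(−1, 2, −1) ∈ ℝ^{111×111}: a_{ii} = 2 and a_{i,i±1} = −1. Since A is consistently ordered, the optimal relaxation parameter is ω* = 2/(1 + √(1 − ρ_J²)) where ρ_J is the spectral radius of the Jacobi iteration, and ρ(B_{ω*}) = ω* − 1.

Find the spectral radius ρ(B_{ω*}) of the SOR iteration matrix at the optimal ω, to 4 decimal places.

ρ_SOR = 0.9454

[ρ_J] n=111: ρ(B_J) = cos(π/(n+1)) = cos(π/112) = 0.9996.
root = sin(π/112) = 0.02805  (since 1−cos² = sin²).
Young: ω* = 2/(1+√(1−ρ_J²)) = 2/(1+0.02805) = 2/1.02805 = 1.9454.
ρ(B_{ω*}) = ω*−1 = 0.9454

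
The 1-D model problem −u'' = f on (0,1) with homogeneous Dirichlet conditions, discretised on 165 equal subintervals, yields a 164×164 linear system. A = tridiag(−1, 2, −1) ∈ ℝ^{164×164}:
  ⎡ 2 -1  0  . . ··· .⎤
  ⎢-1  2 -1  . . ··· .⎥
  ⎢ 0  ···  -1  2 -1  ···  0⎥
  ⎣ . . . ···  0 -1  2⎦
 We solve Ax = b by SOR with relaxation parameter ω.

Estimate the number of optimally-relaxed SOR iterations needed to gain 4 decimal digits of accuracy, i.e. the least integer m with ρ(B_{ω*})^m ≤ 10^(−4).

n=164: λ(B_J) = 1 − λ(A)/2 = cos(kπ/165); k=1 gives ρ_J = 0.9998187.
√(1−ρ_J²) = |sin(π/165)| = 0.0190388
ω* = 2 / (1 + 0.0190388) = 2 / 1.0190388 ≈ 1.9626338.
Hence ρ(B_{ω*}) = 1.9626338 − 1 = 0.9626338.
(0.9626338)^m ≤ 10^{−4}  ⇒  m·ln(0.9626338) ≤ −4·ln10  ⇒  m ≥ 241.854  ⇒  m = 242

m = 242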